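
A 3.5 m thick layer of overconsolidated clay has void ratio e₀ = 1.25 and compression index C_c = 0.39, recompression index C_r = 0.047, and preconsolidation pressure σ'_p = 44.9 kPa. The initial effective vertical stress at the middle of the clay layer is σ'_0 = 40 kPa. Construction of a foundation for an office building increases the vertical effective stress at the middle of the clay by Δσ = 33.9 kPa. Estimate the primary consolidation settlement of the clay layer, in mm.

S_c ≈ 135 mm

Final effective stress: σ'_f = 40 + 33.9 = 73.9 kPa.
σ'_f = 73.9 > σ'_p = 44.9 kPa, so the stress path crosses the preconsolidation pressure — recompression up to σ'_p, then virgin compression beyond:
S_c = H/(1+e₀)·[C_r·log₁₀(σ'_p/σ'_0) + C_c·log₁₀(σ'_f/σ'_p)]
    = 3.5/2.25 × [0.047×log₁₀(44.9/40) + 0.39×log₁₀(73.9/44.9)]
    = 1.5556 × [0.0023588 + 0.084395] = 0.135 m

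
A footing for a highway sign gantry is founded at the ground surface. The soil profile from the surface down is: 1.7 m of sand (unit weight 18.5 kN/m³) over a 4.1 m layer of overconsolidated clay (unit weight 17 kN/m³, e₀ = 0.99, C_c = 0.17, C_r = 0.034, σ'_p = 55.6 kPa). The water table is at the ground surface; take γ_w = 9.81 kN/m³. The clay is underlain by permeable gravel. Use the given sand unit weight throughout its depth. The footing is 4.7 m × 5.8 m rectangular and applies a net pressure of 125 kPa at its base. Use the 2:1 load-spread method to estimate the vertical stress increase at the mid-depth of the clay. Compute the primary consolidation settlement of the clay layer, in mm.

Mid-depth of clay below the ground surface: z = 1.7 + 4.1/2 = 3.75 m.
Total vertical stress at mid-clay: σ_v = 18.5×1.7 + 17×2.05 = 66.3 kPa.
Pore pressure: u = 9.81×(3.75 − 0) = 36.788 kPa.
Initial effective stress: σ'_0 = σ_v − u = 66.3 − 36.788 = 29.512 kPa.
Stress increase at mid-clay by the 2:1 spreading method:
Δσ = qBL/((B+z)(L+z)) = 125×4.7×5.8/((4.7+3.75)(5.8+3.75)) = 42.226 kPa
Final effective stress: σ'_f = 29.512 + 42.226 = 71.738 kPa.
σ'_f = 71.738 > σ'_p = 55.6 kPa, so the stress path crosses the preconsolidation pressure — recompression up to σ'_p, then virgin compression beyond:
S_c = H/(1+e₀)·[C_r·log₁₀(σ'_p/σ'_0) + C_c·log₁₀(σ'_f/σ'_p)]
    = 4.1/1.99 × [0.034×log₁₀(55.6/29.512) + 0.17×log₁₀(71.738/55.6)]
    = 2.0603 × [0.0093526 + 0.018815] = 0.05803 m

S_c ≈ 58 mm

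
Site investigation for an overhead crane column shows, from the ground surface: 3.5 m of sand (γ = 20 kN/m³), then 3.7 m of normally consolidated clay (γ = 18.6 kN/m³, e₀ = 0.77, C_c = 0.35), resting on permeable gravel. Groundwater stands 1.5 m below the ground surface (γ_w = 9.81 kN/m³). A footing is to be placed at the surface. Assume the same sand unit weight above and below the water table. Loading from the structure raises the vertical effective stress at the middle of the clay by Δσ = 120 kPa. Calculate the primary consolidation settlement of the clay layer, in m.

S_c ≈ 0.327 m

Mid-depth of clay below the ground surface: z = 3.5 + 3.7/2 = 5.35 m.
Total vertical stress at mid-clay: σ_v = 20×3.5 + 18.6×1.85 = 104.41 kPa.
Pore pressure: u = 9.81×(5.35 − 1.5) = 37.769 kPa.
Initial effective stress: σ'_0 = σ_v − u = 104.41 − 37.769 = 66.641 kPa.
Final effective stress: σ'_f = σ'_0 + Δσ = 66.641 + 120 = 186.64 kPa.
Normally consolidated clay, so the full stress increment lies on the virgin compression line:
S_c = C_c·H/(1+e₀)·log₁₀(σ'_f/σ'_0) = 0.35×3.7/(1+0.77)×log₁₀(186.64/66.641)
    = 0.73164 × 0.44726 = 0.3272 m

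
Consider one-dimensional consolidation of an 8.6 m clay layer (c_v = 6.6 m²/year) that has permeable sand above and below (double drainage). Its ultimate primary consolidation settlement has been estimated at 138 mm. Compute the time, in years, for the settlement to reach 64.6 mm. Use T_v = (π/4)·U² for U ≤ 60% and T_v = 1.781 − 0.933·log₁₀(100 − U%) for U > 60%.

Drainage path length: H_d = H/2 = 4.3 m (double drainage).
U = S(t)/S_ult = 64.6/138 = 0.4681.
U ≤ 60%: T_v = (π/4)·U² = (π/4)×0.46812² = 0.17211.
t = T_v·H_d²/c_v = 0.17211×4.3²/6.6 = 0.4822 years.

t ≈ 0.482 years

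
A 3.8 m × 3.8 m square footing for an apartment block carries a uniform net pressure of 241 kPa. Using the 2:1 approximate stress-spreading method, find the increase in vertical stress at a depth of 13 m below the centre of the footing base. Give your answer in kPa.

Δσ_z ≈ 12.3 kPa

By the 2:1 method the load spreads at 1 horizontal : 2 vertical, so at depth z the loaded area has grown by z in each plan dimension:
Δσ = qBL/((B+z)(L+z)) = 241×3.8×3.8/((3.8+13)(3.8+13)) = 12.33 kPa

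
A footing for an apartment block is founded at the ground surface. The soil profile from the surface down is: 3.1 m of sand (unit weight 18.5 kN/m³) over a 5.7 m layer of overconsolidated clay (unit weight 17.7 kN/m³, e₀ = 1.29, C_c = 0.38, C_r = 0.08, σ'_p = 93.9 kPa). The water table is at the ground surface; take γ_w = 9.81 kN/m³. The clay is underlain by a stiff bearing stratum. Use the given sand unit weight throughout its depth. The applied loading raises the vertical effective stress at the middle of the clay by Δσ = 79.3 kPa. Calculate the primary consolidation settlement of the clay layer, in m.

S_c ≈ 0.185 m

Mid-depth of clay below the ground surface: z = 3.1 + 5.7/2 = 5.95 m.
Total vertical stress at mid-clay: σ_v = 18.5×3.1 + 17.7×2.85 = 107.8 kPa.
Pore pressure: u = 9.81×(5.95 − 0) = 58.37 kPa.
Initial effective stress: σ'_0 = σ_v − u = 107.8 − 58.37 = 49.43 kPa.
Final effective stress: σ'_f = 49.43 + 79.3 = 128.73 kPa.
σ'_f = 128.73 > σ'_p = 93.9 kPa, so the stress path crosses the preconsolidation pressure — recompression up to σ'_p, then virgin compression beyond:
S_c = H/(1+e₀)·[C_r·log₁₀(σ'_p/σ'_0) + C_c·log₁₀(σ'_f/σ'_p)]
    = 5.7/2.29 × [0.08×log₁₀(93.9/49.43) + 0.38×log₁₀(128.73/93.9)]
    = 2.4891 × [0.022294 + 0.052065] = 0.1851 m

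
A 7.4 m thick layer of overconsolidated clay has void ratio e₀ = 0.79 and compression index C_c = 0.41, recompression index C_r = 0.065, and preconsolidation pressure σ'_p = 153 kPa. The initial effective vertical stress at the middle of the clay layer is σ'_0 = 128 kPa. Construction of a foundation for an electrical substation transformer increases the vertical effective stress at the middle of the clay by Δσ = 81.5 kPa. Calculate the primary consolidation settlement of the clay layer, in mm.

S_c ≈ 252 mm

Final effective stress: σ'_f = 128 + 81.5 = 209.5 kPa.
σ'_f = 209.5 > σ'_p = 153 kPa, so the stress path crosses the preconsolidation pressure — recompression up to σ'_p, then virgin compression beyond:
S_c = H/(1+e₀)·[C_r·log₁₀(σ'_p/σ'_0) + C_c·log₁₀(σ'_f/σ'_p)]
    = 7.4/1.79 × [0.065×log₁₀(153/128) + 0.41×log₁₀(209.5/153)]
    = 4.1341 × [0.0050363 + 0.055962] = 0.2522 m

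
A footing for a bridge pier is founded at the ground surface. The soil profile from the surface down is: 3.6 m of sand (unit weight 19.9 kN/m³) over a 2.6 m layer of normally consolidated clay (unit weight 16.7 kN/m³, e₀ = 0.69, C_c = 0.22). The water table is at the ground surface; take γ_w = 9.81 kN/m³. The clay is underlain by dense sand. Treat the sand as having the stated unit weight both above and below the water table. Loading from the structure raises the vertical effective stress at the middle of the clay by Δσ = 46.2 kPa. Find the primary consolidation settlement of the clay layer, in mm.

Mid-depth of clay below the ground surface: z = 3.6 + 2.6/2 = 4.9 m.
Total vertical stress at mid-clay: σ_v = 19.9×3.6 + 16.7×1.3 = 93.35 kPa.
Pore pressure: u = 9.81×(4.9 − 0) = 48.069 kPa.
Initial effective stress: σ'_0 = σ_v − u = 93.35 − 48.069 = 45.281 kPa.
Final effective stress: σ'_f = σ'_0 + Δσ = 45.281 + 46.2 = 91.481 kPa.
Normally consolidated clay, so the full stress increment lies on the virgin compression line:
S_c = C_c·H/(1+e₀)·log₁₀(σ'_f/σ'_0) = 0.22×2.6/(1+0.69)×log₁₀(91.481/45.281)
    = 0.33846 × 0.30541 = 0.1034 m

S_c ≈ 103 mm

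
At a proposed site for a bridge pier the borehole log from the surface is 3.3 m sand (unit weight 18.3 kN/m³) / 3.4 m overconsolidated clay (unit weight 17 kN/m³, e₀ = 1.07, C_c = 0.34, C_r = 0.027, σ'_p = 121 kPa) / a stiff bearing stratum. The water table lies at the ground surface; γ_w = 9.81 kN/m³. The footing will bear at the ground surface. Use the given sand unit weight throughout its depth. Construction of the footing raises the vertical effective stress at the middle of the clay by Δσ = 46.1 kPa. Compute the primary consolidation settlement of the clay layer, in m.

S_c ≈ 0.0147 m

Mid-depth of clay below the ground surface: z = 3.3 + 3.4/2 = 5 m.
Total vertical stress at mid-clay: σ_v = 18.3×3.3 + 17×1.7 = 89.29 kPa.
Pore pressure: u = 9.81×(5 − 0) = 49.05 kPa.
Initial effective stress: σ'_0 = σ_v − u = 89.29 − 49.05 = 40.24 kPa.
Final effective stress: σ'_f = 40.24 + 46.1 = 86.34 kPa.
σ'_f = 86.34 ≤ σ'_p = 121 kPa, so the clay remains overconsolidated and only the recompression index applies:
S_c = C_r·H/(1+e₀)·log₁₀(σ'_f/σ'_0) = 0.027×3.4/2.07×log₁₀(86.34/40.24)
    = 0.044347 × 0.33155 = 0.0147 m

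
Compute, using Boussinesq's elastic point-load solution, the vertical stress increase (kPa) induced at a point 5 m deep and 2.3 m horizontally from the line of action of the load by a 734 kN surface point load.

Δσ_z ≈ 8.68 kPa

Boussinesq vertical stress below a point load on an elastic half-space:
Δσ_z = 3P/(2πz²) · [1 + (r/z)²]^(−5/2)
r/z = 2.3/5 = 0.46; [1+(r/z)²]^(−5/2) = 0.61887.
Δσ_z = 3×734/(2π×5²) × 0.61887 = 14.018 × 0.61887 = 8.675 kPa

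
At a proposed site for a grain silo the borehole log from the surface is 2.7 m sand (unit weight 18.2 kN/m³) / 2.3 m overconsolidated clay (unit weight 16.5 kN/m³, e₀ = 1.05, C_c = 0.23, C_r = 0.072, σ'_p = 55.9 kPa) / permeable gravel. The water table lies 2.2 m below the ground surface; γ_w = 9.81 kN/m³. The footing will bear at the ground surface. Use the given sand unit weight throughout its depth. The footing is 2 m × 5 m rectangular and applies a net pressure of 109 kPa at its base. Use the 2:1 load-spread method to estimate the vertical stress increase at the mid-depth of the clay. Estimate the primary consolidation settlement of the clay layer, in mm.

Mid-depth of clay below the ground surface: z = 2.7 + 2.3/2 = 3.85 m.
Total vertical stress at mid-clay: σ_v = 18.2×2.7 + 16.5×1.15 = 68.115 kPa.
Pore pressure: u = 9.81×(3.85 − 2.2) = 16.186 kPa.
Initial effective stress: σ'_0 = σ_v − u = 68.115 − 16.186 = 51.929 kPa.
Stress increase at mid-clay by the 2:1 spreading method:
Δσ = qBL/((B+z)(L+z)) = 109×2×5/((2+3.85)(5+3.85)) = 21.054 kPa
Final effective stress: σ'_f = 51.929 + 21.054 = 72.983 kPa.
σ'_f = 72.983 > σ'_p = 55.9 kPa, so the stress path crosses the preconsolidation pressure — recompression up to σ'_p, then virgin compression beyond:
S_c = H/(1+e₀)·[C_r·log₁₀(σ'_p/σ'_0) + C_c·log₁₀(σ'_f/σ'_p)]
    = 2.3/2.05 × [0.072×log₁₀(55.9/51.929) + 0.23×log₁₀(72.983/55.9)]
    = 1.122 × [0.0023041 + 0.026636] = 0.03247 m

S_c ≈ 32.5 mm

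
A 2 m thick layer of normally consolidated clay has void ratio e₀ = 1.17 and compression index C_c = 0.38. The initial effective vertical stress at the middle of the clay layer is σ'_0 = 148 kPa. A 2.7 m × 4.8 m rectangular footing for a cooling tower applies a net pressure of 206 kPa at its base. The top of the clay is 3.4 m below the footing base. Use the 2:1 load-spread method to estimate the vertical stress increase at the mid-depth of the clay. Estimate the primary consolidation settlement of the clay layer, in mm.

S_c ≈ 37.1 mm

Mid-depth of clay below the footing base: z = 3.4 + 2/2 = 4.4 m.
Stress increase at mid-clay by the 2:1 spreading method:
Δσ = qBL/((B+z)(L+z)) = 206×2.7×4.8/((2.7+4.4)(4.8+4.4)) = 40.872 kPa
Final effective stress: σ'_f = σ'_0 + Δσ = 148 + 40.872 = 188.87 kPa.
Normally consolidated clay, so the full stress increment lies on the virgin compression line:
S_c = C_c·H/(1+e₀)·log₁₀(σ'_f/σ'_0) = 0.38×2/(1+1.17)×log₁₀(188.87/148)
    = 0.35023 × 0.1059 = 0.03709 m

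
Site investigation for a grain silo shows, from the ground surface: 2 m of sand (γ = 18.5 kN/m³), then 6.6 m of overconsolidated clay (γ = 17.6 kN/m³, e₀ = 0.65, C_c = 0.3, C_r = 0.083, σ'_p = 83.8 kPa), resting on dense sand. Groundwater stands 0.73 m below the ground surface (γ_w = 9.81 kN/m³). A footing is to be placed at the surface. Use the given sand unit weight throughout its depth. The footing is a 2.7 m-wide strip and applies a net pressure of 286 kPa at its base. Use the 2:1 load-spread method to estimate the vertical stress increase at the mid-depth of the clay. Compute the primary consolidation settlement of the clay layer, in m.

S_c ≈ 0.366 m

Mid-depth of clay below the ground surface: z = 2 + 6.6/2 = 5.3 m.
Total vertical stress at mid-clay: σ_v = 18.5×2 + 17.6×3.3 = 95.08 kPa.
Pore pressure: u = 9.81×(5.3 − 0.73) = 44.832 kPa.
Initial effective stress: σ'_0 = σ_v − u = 95.08 − 44.832 = 50.248 kPa.
Stress increase at mid-clay by the 2:1 spreading method:
Δσ = qB/(B+z) = 286×2.7/(2.7+5.3) = 96.525 kPa
Final effective stress: σ'_f = 50.248 + 96.525 = 146.77 kPa.
σ'_f = 146.77 > σ'_p = 83.8 kPa, so the stress path crosses the preconsolidation pressure — recompression up to σ'_p, then virgin compression beyond:
S_c = H/(1+e₀)·[C_r·log₁₀(σ'_p/σ'_0) + C_c·log₁₀(σ'_f/σ'_p)]
    = 6.6/1.65 × [0.083×log₁₀(83.8/50.248) + 0.3×log₁₀(146.77/83.8)]
    = 4 × [0.018436 + 0.073018] = 0.3658 m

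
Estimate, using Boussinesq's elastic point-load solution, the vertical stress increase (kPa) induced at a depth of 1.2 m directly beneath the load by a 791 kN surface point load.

Δσ_z ≈ 262 kPa

Boussinesq vertical stress below a point load on an elastic half-space:
Δσ_z = 3P/(2πz²) · [1 + (r/z)²]^(−5/2)
r/z = 0/1.2 = 0; [1+(r/z)²]^(−5/2) = 1.
Δσ_z = 3×791/(2π×1.2²) × 1 = 262.27 × 1 = 262.3 kPa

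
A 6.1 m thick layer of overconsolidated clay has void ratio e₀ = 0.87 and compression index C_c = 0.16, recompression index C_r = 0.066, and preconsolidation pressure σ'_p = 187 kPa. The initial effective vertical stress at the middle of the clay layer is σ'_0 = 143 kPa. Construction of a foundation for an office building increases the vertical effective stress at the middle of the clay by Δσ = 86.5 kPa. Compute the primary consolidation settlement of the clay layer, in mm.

Final effective stress: σ'_f = 143 + 86.5 = 229.5 kPa.
σ'_f = 229.5 > σ'_p = 187 kPa, so the stress path crosses the preconsolidation pressure — recompression up to σ'_p, then virgin compression beyond:
S_c = H/(1+e₀)·[C_r·log₁₀(σ'_p/σ'_0) + C_c·log₁₀(σ'_f/σ'_p)]
    = 6.1/1.87 × [0.066×log₁₀(187/143) + 0.16×log₁₀(229.5/187)]
    = 3.262 × [0.0076894 + 0.014231] = 0.0715 m

S_c ≈ 71.5 mm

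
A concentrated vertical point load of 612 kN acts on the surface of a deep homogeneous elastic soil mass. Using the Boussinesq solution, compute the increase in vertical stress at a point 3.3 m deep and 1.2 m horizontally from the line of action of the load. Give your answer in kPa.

Boussinesq vertical stress below a point load on an elastic half-space:
Δσ_z = 3P/(2πz²) · [1 + (r/z)²]^(−5/2)
r/z = 1.2/3.3 = 0.36364; [1+(r/z)²]^(−5/2) = 0.7331.
Δσ_z = 3×612/(2π×3.3²) × 0.7331 = 26.833 × 0.7331 = 19.67 kPa

Δσ_z ≈ 19.7 kPa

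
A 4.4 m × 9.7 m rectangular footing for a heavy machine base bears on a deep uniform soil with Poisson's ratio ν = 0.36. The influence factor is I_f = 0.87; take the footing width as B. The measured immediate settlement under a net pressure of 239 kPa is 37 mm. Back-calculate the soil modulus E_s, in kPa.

E_s ≈ 21500 kPa

S_e = q·B·(1−ν²)/E_s · I_f  ⇒  E_s = q·B·(1−ν²)·I_f / S_e.
E_s = 239 × 4.4 × 0.8704 × 0.87 / 0.037 = 21520 kPa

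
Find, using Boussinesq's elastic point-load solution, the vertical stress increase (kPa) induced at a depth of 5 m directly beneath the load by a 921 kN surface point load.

Δσ_z ≈ 17.6 kPa

Boussinesq vertical stress below a point load on an elastic half-space:
Δσ_z = 3P/(2πz²) · [1 + (r/z)²]^(−5/2)
r/z = 0/5 = 0; [1+(r/z)²]^(−5/2) = 1.
Δσ_z = 3×921/(2π×5²) × 1 = 17.59 × 1 = 17.59 kPa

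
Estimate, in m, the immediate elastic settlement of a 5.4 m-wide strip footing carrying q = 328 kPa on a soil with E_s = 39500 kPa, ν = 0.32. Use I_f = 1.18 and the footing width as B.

Immediate (elastic) settlement: S_e = q·B·(1−ν²)/E_s · I_f.
S_e = 328 × 5.4 × (1 − 0.32²) / 39500 × 1.18
    = 328 × 5.4 × 0.8976 / 39500 × 1.18
    = 0.04749 m

S_e ≈ 0.0475 m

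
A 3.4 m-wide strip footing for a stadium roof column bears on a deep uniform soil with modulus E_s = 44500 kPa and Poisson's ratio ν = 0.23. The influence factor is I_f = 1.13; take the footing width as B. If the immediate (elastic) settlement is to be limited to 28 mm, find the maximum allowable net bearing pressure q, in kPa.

q ≈ 342 kPa

S_e = q·B·(1−ν²)/E_s · I_f  ⇒  q = S_e·E_s / (B·(1−ν²)·I_f).
q = 0.028 × 44500 / (3.4 × 0.9471 × 1.13) = 342.4 kPa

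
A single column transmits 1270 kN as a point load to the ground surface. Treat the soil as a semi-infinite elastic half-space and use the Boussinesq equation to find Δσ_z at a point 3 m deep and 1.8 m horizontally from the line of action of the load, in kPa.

Δσ_z ≈ 31.2 kPa

Boussinesq vertical stress below a point load on an elastic half-space:
Δσ_z = 3P/(2πz²) · [1 + (r/z)²]^(−5/2)
r/z = 1.8/3 = 0.6; [1+(r/z)²]^(−5/2) = 0.46361.
Δσ_z = 3×1270/(2π×3²) × 0.46361 = 67.376 × 0.46361 = 31.24 kPa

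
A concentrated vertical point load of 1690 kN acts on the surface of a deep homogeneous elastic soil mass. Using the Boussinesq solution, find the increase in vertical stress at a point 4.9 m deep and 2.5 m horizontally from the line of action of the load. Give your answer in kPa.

Boussinesq vertical stress below a point load on an elastic half-space:
Δσ_z = 3P/(2πz²) · [1 + (r/z)²]^(−5/2)
r/z = 2.5/4.9 = 0.5102; [1+(r/z)²]^(−5/2) = 0.5608.
Δσ_z = 3×1690/(2π×4.9²) × 0.5608 = 33.607 × 0.5608 = 18.85 kPa

Δσ_z ≈ 18.8 kPa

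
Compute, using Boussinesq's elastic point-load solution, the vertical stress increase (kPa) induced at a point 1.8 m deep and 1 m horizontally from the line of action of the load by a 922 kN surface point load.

Boussinesq vertical stress below a point load on an elastic half-space:
Δσ_z = 3P/(2πz²) · [1 + (r/z)²]^(−5/2)
r/z = 1/1.8 = 0.55556; [1+(r/z)²]^(−5/2) = 0.51044.
Δσ_z = 3×922/(2π×1.8²) × 0.51044 = 135.87 × 0.51044 = 69.35 kPa

Δσ_z ≈ 69.4 kPa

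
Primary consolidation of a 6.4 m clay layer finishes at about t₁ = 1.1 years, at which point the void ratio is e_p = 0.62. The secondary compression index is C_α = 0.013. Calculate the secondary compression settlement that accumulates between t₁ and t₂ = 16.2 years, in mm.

S_s ≈ 60 mm

Secondary compression: S_s = C_α·H/(1+e_p)·log₁₀(t₂/t₁)
S_s = 0.013×6.4/(1+0.62)×log₁₀(16.2/1.1)
    = 0.05136 × 1.168 = 0.05999 m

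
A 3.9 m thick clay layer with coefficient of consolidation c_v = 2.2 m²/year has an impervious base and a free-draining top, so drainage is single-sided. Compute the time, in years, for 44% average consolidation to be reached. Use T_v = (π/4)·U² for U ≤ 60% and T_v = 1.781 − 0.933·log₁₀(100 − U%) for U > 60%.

Drainage path length: H_d = H = 3.9 m (single drainage).
U ≤ 60%: T_v = (π/4)·U² = (π/4)×0.44² = 0.15205.
t = T_v·H_d²/c_v = 0.15205×3.9²/2.2 = 1.051 years.

t ≈ 1.05 years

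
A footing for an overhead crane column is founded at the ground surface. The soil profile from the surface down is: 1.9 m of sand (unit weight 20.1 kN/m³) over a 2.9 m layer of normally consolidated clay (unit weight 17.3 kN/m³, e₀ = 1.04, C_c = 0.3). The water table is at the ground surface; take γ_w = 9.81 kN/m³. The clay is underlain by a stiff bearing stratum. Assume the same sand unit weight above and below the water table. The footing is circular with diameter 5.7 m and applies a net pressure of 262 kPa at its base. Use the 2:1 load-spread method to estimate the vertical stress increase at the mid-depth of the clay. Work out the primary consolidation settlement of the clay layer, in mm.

S_c ≈ 275 mm

Mid-depth of clay below the ground surface: z = 1.9 + 2.9/2 = 3.35 m.
Total vertical stress at mid-clay: σ_v = 20.1×1.9 + 17.3×1.45 = 63.275 kPa.
Pore pressure: u = 9.81×(3.35 − 0) = 32.864 kPa.
Initial effective stress: σ'_0 = σ_v − u = 63.275 − 32.864 = 30.411 kPa.
Stress increase at mid-clay by the 2:1 spreading method:
Δσ ≈ qD²/(D+z)² = 262×5.7²/(5.7+3.35)² = 103.93 kPa
Final effective stress: σ'_f = σ'_0 + Δσ = 30.411 + 103.93 = 134.34 kPa.
Normally consolidated clay, so the full stress increment lies on the virgin compression line:
S_c = C_c·H/(1+e₀)·log₁₀(σ'_f/σ'_0) = 0.3×2.9/(1+1.04)×log₁₀(134.34/30.411)
    = 0.42647 × 0.64517 = 0.2751 m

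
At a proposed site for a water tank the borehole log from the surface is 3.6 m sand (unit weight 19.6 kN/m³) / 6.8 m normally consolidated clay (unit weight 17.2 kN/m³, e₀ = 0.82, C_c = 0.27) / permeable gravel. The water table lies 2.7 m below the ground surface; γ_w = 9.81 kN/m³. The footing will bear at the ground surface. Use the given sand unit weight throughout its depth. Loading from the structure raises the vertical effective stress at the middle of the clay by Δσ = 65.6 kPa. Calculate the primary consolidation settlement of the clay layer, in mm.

Mid-depth of clay below the ground surface: z = 3.6 + 6.8/2 = 7 m.
Total vertical stress at mid-clay: σ_v = 19.6×3.6 + 17.2×3.4 = 129.04 kPa.
Pore pressure: u = 9.81×(7 − 2.7) = 42.183 kPa.
Initial effective stress: σ'_0 = σ_v − u = 129.04 − 42.183 = 86.857 kPa.
Final effective stress: σ'_f = σ'_0 + Δσ = 86.857 + 65.6 = 152.46 kPa.
Normally consolidated clay, so the full stress increment lies on the virgin compression line:
S_c = C_c·H/(1+e₀)·log₁₀(σ'_f/σ'_0) = 0.27×6.8/(1+0.82)×log₁₀(152.46/86.857)
    = 1.0088 × 0.24435 = 0.2465 m

S_c ≈ 247 mm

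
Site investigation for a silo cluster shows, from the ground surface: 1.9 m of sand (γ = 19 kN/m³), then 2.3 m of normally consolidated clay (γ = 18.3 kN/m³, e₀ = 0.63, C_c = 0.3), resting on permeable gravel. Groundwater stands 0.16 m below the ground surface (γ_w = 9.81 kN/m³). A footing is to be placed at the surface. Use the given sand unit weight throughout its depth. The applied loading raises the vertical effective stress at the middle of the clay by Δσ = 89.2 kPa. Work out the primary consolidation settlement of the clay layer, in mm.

S_c ≈ 259 mm

Mid-depth of clay below the ground surface: z = 1.9 + 2.3/2 = 3.05 m.
Total vertical stress at mid-clay: σ_v = 19×1.9 + 18.3×1.15 = 57.145 kPa.
Pore pressure: u = 9.81×(3.05 − 0.16) = 28.351 kPa.
Initial effective stress: σ'_0 = σ_v − u = 57.145 − 28.351 = 28.794 kPa.
Final effective stress: σ'_f = σ'_0 + Δσ = 28.794 + 89.2 = 117.99 kPa.
Normally consolidated clay, so the full stress increment lies on the virgin compression line:
S_c = C_c·H/(1+e₀)·log₁₀(σ'_f/σ'_0) = 0.3×2.3/(1+0.63)×log₁₀(117.99/28.794)
    = 0.42331 × 0.61254 = 0.2593 m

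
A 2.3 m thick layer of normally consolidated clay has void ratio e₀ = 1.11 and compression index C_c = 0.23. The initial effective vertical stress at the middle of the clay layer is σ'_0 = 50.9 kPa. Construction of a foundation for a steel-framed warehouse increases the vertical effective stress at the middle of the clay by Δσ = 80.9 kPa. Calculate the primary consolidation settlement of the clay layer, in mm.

S_c ≈ 104 mm

Final effective stress: σ'_f = σ'_0 + Δσ = 50.9 + 80.9 = 131.8 kPa.
Normally consolidated clay, so the full stress increment lies on the virgin compression line:
S_c = C_c·H/(1+e₀)·log₁₀(σ'_f/σ'_0) = 0.23×2.3/(1+1.11)×log₁₀(131.8/50.9)
    = 0.25071 × 0.4132 = 0.1036 m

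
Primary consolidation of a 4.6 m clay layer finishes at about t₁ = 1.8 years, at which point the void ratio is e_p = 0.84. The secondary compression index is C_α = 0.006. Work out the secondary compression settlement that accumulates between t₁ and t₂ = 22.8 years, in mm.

S_s ≈ 16.5 mm

Secondary compression: S_s = C_α·H/(1+e_p)·log₁₀(t₂/t₁)
S_s = 0.006×4.6/(1+0.84)×log₁₀(22.8/1.8)
    = 0.015 × 1.103 = 0.01654 m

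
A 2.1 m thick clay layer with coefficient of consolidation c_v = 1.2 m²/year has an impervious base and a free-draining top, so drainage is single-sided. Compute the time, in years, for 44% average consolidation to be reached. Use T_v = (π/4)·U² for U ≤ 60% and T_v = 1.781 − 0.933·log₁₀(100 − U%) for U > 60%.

t ≈ 0.559 years

Drainage path length: H_d = H = 2.1 m (single drainage).
U ≤ 60%: T_v = (π/4)·U² = (π/4)×0.44² = 0.15205.
t = T_v·H_d²/c_v = 0.15205×2.1²/1.2 = 0.5588 years.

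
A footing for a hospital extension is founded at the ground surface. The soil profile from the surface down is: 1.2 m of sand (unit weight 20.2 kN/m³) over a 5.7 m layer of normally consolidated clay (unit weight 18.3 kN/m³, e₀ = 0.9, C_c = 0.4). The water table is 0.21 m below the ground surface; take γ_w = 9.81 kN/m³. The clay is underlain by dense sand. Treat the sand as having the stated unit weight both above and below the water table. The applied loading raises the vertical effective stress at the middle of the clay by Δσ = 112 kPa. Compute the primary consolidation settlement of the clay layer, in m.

S_c ≈ 0.708 m

Mid-depth of clay below the ground surface: z = 1.2 + 5.7/2 = 4.05 m.
Total vertical stress at mid-clay: σ_v = 20.2×1.2 + 18.3×2.85 = 76.395 kPa.
Pore pressure: u = 9.81×(4.05 − 0.21) = 37.67 kPa.
Initial effective stress: σ'_0 = σ_v − u = 76.395 − 37.67 = 38.725 kPa.
Final effective stress: σ'_f = σ'_0 + Δσ = 38.725 + 112 = 150.72 kPa.
Normally consolidated clay, so the full stress increment lies on the virgin compression line:
S_c = C_c·H/(1+e₀)·log₁₀(σ'_f/σ'_0) = 0.4×5.7/(1+0.9)×log₁₀(150.72/38.725)
    = 1.2 × 0.59018 = 0.7082 m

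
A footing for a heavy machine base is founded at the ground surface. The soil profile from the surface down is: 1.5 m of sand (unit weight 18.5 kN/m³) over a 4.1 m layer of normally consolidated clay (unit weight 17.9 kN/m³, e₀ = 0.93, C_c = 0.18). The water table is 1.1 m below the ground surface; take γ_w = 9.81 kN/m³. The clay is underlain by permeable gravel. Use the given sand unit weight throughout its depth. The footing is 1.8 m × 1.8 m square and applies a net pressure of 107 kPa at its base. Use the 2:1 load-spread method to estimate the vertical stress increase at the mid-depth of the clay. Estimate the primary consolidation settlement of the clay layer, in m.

Mid-depth of clay below the ground surface: z = 1.5 + 4.1/2 = 3.55 m.
Total vertical stress at mid-clay: σ_v = 18.5×1.5 + 17.9×2.05 = 64.445 kPa.
Pore pressure: u = 9.81×(3.55 − 1.1) = 24.035 kPa.
Initial effective stress: σ'_0 = σ_v − u = 64.445 − 24.035 = 40.41 kPa.
Stress increase at mid-clay by the 2:1 spreading method:
Δσ = qBL/((B+z)(L+z)) = 107×1.8×1.8/((1.8+3.55)(1.8+3.55)) = 12.112 kPa
Final effective stress: σ'_f = σ'_0 + Δσ = 40.41 + 12.112 = 52.522 kPa.
Normally consolidated clay, so the full stress increment lies on the virgin compression line:
S_c = C_c·H/(1+e₀)·log₁₀(σ'_f/σ'_0) = 0.18×4.1/(1+0.93)×log₁₀(52.522/40.41)
    = 0.38238 × 0.11385 = 0.04353 m

S_c ≈ 0.0435 m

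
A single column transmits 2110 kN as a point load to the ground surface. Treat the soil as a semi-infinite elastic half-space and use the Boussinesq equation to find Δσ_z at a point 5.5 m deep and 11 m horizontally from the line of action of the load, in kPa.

Δσ_z ≈ 0.596 kPa

Boussinesq vertical stress below a point load on an elastic half-space:
Δσ_z = 3P/(2πz²) · [1 + (r/z)²]^(−5/2)
r/z = 11/5.5 = 2; [1+(r/z)²]^(−5/2) = 0.017889.
Δσ_z = 3×2110/(2π×5.5²) × 0.017889 = 33.304 × 0.017889 = 0.5958 kPa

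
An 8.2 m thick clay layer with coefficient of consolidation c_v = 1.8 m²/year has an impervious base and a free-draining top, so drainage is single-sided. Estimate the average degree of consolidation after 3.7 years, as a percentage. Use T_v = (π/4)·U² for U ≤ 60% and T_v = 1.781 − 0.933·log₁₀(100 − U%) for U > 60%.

U ≈ 35.5 %

Drainage path length: H_d = H = 8.2 m (single drainage).
T_v = c_v·t/H_d² = 1.8×3.7/8.2² = 0.099048.
T_v = 0.099048 corresponds to the U ≤ 60% branch:
U = √(4T_v/π) = 0.3551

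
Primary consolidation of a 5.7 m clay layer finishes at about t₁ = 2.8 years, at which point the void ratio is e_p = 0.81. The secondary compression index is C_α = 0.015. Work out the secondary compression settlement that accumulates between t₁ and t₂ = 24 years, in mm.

Secondary compression: S_s = C_α·H/(1+e_p)·log₁₀(t₂/t₁)
S_s = 0.015×5.7/(1+0.81)×log₁₀(24/2.8)
    = 0.04724 × 0.9331 = 0.04408 m

S_s ≈ 44.1 mm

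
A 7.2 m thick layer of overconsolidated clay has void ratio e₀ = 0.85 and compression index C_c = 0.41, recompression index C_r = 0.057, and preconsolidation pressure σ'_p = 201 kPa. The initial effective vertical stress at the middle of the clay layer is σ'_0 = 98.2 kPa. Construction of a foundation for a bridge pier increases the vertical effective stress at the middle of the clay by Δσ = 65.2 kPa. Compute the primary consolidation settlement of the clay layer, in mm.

S_c ≈ 49.1 mm

Final effective stress: σ'_f = 98.2 + 65.2 = 163.4 kPa.
σ'_f = 163.4 ≤ σ'_p = 201 kPa, so the clay remains overconsolidated and only the recompression index applies:
S_c = C_r·H/(1+e₀)·log₁₀(σ'_f/σ'_0) = 0.057×7.2/1.85×log₁₀(163.4/98.2)
    = 0.22184 × 0.22114 = 0.04906 m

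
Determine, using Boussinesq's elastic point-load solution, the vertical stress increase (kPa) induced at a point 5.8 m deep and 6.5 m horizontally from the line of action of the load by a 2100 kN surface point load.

Δσ_z ≈ 3.9 kPa

Boussinesq vertical stress below a point load on an elastic half-space:
Δσ_z = 3P/(2πz²) · [1 + (r/z)²]^(−5/2)
r/z = 6.5/5.8 = 1.1207; [1+(r/z)²]^(−5/2) = 0.13082.
Δσ_z = 3×2100/(2π×5.8²) × 0.13082 = 29.806 × 0.13082 = 3.899 kPa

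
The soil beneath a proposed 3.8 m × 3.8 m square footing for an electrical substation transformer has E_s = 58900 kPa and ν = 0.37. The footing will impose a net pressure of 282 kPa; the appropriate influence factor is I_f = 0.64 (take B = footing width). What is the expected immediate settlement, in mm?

S_e ≈ 10 mm

Immediate (elastic) settlement: S_e = q·B·(1−ν²)/E_s · I_f.
S_e = 282 × 3.8 × (1 − 0.37²) / 58900 × 0.64
    = 282 × 3.8 × 0.8631 / 58900 × 0.64
    = 0.01005 m = 10.05 mm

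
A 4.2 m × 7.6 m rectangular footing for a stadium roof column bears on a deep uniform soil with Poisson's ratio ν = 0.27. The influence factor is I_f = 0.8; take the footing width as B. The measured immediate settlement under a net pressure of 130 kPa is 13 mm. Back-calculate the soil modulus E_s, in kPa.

S_e = q·B·(1−ν²)/E_s · I_f  ⇒  E_s = q·B·(1−ν²)·I_f / S_e.
E_s = 130 × 4.2 × 0.9271 × 0.8 / 0.013 = 31150 kPa

E_s ≈ 31200 kPa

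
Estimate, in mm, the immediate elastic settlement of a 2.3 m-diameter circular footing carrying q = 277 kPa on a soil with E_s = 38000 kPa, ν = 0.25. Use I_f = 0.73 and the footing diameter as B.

Immediate (elastic) settlement: S_e = q·B·(1−ν²)/E_s · I_f.
S_e = 277 × 2.3 × (1 − 0.25²) / 38000 × 0.73
    = 277 × 2.3 × 0.9375 / 38000 × 0.73
    = 0.01147 m = 11.47 mm

S_e ≈ 11.5 mm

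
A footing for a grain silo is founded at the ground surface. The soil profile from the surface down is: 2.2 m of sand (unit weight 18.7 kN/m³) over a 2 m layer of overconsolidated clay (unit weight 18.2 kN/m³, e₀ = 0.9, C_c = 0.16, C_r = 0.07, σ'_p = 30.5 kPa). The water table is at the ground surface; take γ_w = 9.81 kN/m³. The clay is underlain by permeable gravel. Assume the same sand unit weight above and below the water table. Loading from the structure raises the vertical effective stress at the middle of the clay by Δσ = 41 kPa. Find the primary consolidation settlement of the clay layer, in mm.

S_c ≈ 62.5 mm

Mid-depth of clay below the ground surface: z = 2.2 + 2/2 = 3.2 m.
Total vertical stress at mid-clay: σ_v = 18.7×2.2 + 18.2×1 = 59.34 kPa.
Pore pressure: u = 9.81×(3.2 − 0) = 31.392 kPa.
Initial effective stress: σ'_0 = σ_v − u = 59.34 − 31.392 = 27.948 kPa.
Final effective stress: σ'_f = 27.948 + 41 = 68.948 kPa.
σ'_f = 68.948 > σ'_p = 30.5 kPa, so the stress path crosses the preconsolidation pressure — recompression up to σ'_p, then virgin compression beyond:
S_c = H/(1+e₀)·[C_r·log₁₀(σ'_p/σ'_0) + C_c·log₁₀(σ'_f/σ'_p)]
    = 2/1.9 × [0.07×log₁₀(30.5/27.948) + 0.16×log₁₀(68.948/30.5)]
    = 1.0526 × [0.0026564 + 0.056675] = 0.06245 m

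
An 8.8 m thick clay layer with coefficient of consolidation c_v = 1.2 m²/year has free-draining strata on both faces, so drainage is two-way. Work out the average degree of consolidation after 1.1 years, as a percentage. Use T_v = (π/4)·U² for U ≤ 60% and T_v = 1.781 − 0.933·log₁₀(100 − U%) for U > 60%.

U ≈ 29.5 %

Drainage path length: H_d = H/2 = 4.4 m (double drainage).
T_v = c_v·t/H_d² = 1.2×1.1/4.4² = 0.068182.
T_v = 0.068182 corresponds to the U ≤ 60% branch:
U = √(4T_v/π) = 0.2946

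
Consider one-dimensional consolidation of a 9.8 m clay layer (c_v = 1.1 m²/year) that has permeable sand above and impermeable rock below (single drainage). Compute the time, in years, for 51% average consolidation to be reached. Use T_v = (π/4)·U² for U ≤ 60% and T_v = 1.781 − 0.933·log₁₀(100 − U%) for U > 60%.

Drainage path length: H_d = H = 9.8 m (single drainage).
U ≤ 60%: T_v = (π/4)·U² = (π/4)×0.51² = 0.20428.
t = T_v·H_d²/c_v = 0.20428×9.8²/1.1 = 17.84 years.

t ≈ 17.8 years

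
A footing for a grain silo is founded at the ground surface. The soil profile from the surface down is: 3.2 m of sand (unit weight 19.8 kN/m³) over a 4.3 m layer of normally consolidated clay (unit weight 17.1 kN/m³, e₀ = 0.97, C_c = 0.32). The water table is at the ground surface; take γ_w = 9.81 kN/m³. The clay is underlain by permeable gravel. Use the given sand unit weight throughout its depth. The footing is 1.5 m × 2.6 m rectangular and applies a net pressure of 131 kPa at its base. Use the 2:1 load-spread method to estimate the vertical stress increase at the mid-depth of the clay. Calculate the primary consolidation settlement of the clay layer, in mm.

S_c ≈ 54.5 mm

Mid-depth of clay below the ground surface: z = 3.2 + 4.3/2 = 5.35 m.
Total vertical stress at mid-clay: σ_v = 19.8×3.2 + 17.1×2.15 = 100.12 kPa.
Pore pressure: u = 9.81×(5.35 − 0) = 52.483 kPa.
Initial effective stress: σ'_0 = σ_v − u = 100.12 − 52.483 = 47.637 kPa.
Stress increase at mid-clay by the 2:1 spreading method:
Δσ = qBL/((B+z)(L+z)) = 131×1.5×2.6/((1.5+5.35)(2.6+5.35)) = 9.3816 kPa
Final effective stress: σ'_f = σ'_0 + Δσ = 47.637 + 9.3816 = 57.019 kPa.
Normally consolidated clay, so the full stress increment lies on the virgin compression line:
S_c = C_c·H/(1+e₀)·log₁₀(σ'_f/σ'_0) = 0.32×4.3/(1+0.97)×log₁₀(57.019/47.637)
    = 0.69848 × 0.078075 = 0.05453 m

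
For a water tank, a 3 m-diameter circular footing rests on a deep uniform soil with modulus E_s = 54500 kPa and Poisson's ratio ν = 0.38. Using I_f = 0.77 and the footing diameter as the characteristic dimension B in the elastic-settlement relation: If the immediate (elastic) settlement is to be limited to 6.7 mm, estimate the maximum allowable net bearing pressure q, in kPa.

q ≈ 185 kPa

S_e = q·B·(1−ν²)/E_s · I_f  ⇒  q = S_e·E_s / (B·(1−ν²)·I_f).
q = 0.0067 × 54500 / (3 × 0.8556 × 0.77) = 184.8 kPa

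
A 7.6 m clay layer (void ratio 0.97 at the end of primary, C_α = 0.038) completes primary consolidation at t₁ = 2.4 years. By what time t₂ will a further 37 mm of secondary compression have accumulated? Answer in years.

t₂ ≈ 4.29 years

S_s = C_α·H/(1+e_p)·log₁₀(t₂/t₁) ⇒ log₁₀(t₂/t₁) = S_s·(1+e_p)/(C_α·H).
log₁₀(t₂/t₁) = 0.037 × (1+0.97) / (0.038×7.6) = 0.2524
t₂ = t₁ × 10^0.2524 = 2.4 × 1.788 = 4.291 years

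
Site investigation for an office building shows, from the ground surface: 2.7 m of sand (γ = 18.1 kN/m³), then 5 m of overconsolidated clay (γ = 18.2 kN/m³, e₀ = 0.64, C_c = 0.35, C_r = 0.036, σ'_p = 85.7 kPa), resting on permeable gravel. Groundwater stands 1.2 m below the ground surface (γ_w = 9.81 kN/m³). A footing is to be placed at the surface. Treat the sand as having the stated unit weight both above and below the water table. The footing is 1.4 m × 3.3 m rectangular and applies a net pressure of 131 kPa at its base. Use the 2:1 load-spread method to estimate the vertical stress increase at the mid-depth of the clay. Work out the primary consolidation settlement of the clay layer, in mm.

S_c ≈ 8.52 mm

Mid-depth of clay below the ground surface: z = 2.7 + 5/2 = 5.2 m.
Total vertical stress at mid-clay: σ_v = 18.1×2.7 + 18.2×2.5 = 94.37 kPa.
Pore pressure: u = 9.81×(5.2 − 1.2) = 39.24 kPa.
Initial effective stress: σ'_0 = σ_v − u = 94.37 − 39.24 = 55.13 kPa.
Stress increase at mid-clay by the 2:1 spreading method:
Δσ = qBL/((B+z)(L+z)) = 131×1.4×3.3/((1.4+5.2)(3.3+5.2)) = 10.788 kPa
Final effective stress: σ'_f = 55.13 + 10.788 = 65.918 kPa.
σ'_f = 65.918 ≤ σ'_p = 85.7 kPa, so the clay remains overconsolidated and only the recompression index applies:
S_c = C_r·H/(1+e₀)·log₁₀(σ'_f/σ'_0) = 0.036×5/1.64×log₁₀(65.918/55.13)
    = 0.10976 × 0.077616 = 0.008519 m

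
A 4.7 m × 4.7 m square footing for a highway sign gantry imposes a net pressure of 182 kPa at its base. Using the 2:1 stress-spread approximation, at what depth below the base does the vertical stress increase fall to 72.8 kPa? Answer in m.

z ≈ 2.73 m

2:1 spreading — at depth z the loaded area has grown by z in each plan dimension:
qB²/(B+z)² = Δσ_z ⇒ z = B(√(q/Δσ_z) − 1) = 4.7×(√(182/72.8) − 1) = 2.731 m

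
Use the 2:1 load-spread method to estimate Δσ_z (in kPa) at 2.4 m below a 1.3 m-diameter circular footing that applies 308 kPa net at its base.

By the 2:1 method the load spreads at 1 horizontal : 2 vertical, so at depth z the loaded area has grown by z in each plan dimension:
Δσ ≈ qD²/(D+z)² = 308×1.3²/(1.3+2.4)² = 38.022 kPa

Δσ_z ≈ 38 kPa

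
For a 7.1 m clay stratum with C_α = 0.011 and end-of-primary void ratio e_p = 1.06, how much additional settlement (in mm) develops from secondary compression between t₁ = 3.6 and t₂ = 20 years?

S_s ≈ 28.2 mm

Secondary compression: S_s = C_α·H/(1+e_p)·log₁₀(t₂/t₁)
S_s = 0.011×7.1/(1+1.06)×log₁₀(20/3.6)
    = 0.03791 × 0.7447 = 0.02823 m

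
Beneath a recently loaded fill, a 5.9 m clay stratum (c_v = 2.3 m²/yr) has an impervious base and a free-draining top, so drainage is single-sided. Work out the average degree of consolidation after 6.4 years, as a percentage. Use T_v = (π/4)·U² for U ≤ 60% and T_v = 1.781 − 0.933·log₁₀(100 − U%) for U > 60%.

Drainage path length: H_d = H = 5.9 m (single drainage).
T_v = c_v·t/H_d² = 2.3×6.4/5.9² = 0.42287.
T_v = 0.42287 corresponds to the U > 60% branch:
U = 1 − 10^((1.781 − T_v)/0.933)/100 = 0.7145

U ≈ 71.4 %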